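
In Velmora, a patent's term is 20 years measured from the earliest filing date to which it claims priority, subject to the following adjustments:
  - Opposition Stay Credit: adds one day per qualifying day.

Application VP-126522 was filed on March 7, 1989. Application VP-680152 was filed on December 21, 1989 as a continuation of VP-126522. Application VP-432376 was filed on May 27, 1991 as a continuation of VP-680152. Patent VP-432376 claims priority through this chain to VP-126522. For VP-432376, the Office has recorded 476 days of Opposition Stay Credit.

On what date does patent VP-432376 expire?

Earliest priority filing: 7 March 1989.
Base term: 7 March 1989 + 20 years → 7 March 2009.
Opposition Stay Credit: +476 days → 26 June 2010.

June 26, 2010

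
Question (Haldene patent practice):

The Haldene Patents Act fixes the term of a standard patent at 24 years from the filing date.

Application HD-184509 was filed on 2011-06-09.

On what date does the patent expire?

2035-06-09

Filing date + 24 years → 9 June 2035.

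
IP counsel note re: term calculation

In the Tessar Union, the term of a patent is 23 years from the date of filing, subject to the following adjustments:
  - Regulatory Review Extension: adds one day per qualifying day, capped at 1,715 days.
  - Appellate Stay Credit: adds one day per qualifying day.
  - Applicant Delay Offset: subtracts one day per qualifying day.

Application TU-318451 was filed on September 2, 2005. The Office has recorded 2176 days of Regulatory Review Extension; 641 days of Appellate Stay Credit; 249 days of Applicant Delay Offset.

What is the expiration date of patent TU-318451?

Base term: filing date + 23 years → 2 September 2028.
Regulatory Review Extension: 2176 days claimed exceeds the 1715-day cap, so +1715 days → 14 May 2033.
Appellate Stay Credit: +641 days → 14 February 2035.
Applicant Delay Offset: −249 days → 10 June 2034.

June 10, 2034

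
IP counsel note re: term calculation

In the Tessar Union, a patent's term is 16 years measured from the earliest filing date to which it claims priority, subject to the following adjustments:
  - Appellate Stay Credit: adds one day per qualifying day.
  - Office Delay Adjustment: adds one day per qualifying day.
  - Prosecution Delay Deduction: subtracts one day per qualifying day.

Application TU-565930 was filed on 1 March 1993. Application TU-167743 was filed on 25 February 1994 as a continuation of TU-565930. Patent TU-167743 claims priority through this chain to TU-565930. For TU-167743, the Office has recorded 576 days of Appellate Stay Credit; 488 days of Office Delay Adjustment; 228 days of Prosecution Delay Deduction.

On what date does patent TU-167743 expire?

2011-06-15

Earliest priority filing: 1 March 1993.
Base term: 1 March 1993 + 16 years → 1 March 2009.
Appellate Stay Credit: +576 days → 28 September 2010.
Office Delay Adjustment: +488 days → 29 January 2012.
Prosecution Delay Deduction: −228 days → 15 June 2011.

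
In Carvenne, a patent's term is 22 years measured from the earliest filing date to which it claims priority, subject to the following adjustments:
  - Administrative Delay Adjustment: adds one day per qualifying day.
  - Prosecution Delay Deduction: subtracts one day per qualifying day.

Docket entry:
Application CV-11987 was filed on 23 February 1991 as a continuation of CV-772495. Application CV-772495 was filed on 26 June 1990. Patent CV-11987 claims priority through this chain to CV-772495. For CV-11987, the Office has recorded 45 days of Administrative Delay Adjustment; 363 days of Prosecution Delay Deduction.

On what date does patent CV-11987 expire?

Earliest priority filing: 26 June 1990.
Base term: 26 June 1990 + 22 years → 26 June 2012.
Administrative Delay Adjustment: +45 days → 10 August 2012.
Prosecution Delay Deduction: −363 days → 13 August 2011.

2011-08-13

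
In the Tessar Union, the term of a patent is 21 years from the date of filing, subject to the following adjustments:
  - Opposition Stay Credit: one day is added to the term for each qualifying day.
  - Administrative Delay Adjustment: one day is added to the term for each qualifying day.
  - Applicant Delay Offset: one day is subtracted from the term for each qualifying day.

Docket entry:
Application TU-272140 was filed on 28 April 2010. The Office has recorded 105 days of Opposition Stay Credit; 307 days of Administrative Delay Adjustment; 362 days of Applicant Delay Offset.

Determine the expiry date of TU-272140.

Base term: filing date + 21 years → 28 April 2031.
Opposition Stay Credit: +105 days → 11 August 2031.
Administrative Delay Adjustment: +307 days → 13 June 2032.
Applicant Delay Offset: −362 days → 17 June 2031.

June 17, 2031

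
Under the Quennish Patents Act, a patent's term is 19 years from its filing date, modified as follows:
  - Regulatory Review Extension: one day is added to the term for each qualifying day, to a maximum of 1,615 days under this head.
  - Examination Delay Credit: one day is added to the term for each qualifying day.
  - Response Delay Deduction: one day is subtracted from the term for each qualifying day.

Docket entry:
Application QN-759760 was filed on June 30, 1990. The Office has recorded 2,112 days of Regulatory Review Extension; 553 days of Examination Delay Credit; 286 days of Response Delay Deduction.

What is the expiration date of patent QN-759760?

August 25, 2014

Base term: filing date + 19 years → 30 June 2009.
Regulatory Review Extension: 2112 days claimed exceeds the 1615-day cap, so +1615 days → 1 December 2013.
Examination Delay Credit: +553 days → 7 June 2015.
Response Delay Deduction: −286 days → 25 August 2014.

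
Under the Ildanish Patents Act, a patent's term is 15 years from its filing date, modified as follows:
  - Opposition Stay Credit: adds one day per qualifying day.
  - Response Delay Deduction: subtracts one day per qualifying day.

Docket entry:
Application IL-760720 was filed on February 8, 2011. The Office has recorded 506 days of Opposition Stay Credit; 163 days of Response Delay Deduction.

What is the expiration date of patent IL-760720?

2027-01-17

Base term: filing date + 15 years → 8 February 2026.
Opposition Stay Credit: +506 days → 29 June 2027.
Response Delay Deduction: −163 days → 17 January 2027.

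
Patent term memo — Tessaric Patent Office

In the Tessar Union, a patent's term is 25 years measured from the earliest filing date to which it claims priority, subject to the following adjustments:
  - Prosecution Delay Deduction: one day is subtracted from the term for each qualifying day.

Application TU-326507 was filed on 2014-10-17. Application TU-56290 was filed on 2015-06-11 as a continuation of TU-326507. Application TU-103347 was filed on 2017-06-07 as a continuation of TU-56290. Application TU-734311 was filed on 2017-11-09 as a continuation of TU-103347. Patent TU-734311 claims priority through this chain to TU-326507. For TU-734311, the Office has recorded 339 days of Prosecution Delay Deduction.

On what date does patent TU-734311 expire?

Earliest priority filing: 17 October 2014.
Base term: 17 October 2014 + 25 years → 17 October 2039.
Prosecution Delay Deduction: −339 days → 12 November 2038.

November 12, 2038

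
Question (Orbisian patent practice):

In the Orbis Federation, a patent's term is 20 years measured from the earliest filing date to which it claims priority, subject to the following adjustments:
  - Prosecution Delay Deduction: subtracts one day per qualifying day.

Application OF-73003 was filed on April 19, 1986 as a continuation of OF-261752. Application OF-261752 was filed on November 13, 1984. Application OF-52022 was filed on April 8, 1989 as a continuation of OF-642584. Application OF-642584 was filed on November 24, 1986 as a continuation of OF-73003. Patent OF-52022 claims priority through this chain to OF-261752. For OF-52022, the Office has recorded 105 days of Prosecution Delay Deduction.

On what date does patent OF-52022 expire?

Earliest priority filing: 13 November 1984.
Base term: 13 November 1984 + 20 years → 13 November 2004.
Prosecution Delay Deduction: −105 days → 31 July 2004.

2004-07-31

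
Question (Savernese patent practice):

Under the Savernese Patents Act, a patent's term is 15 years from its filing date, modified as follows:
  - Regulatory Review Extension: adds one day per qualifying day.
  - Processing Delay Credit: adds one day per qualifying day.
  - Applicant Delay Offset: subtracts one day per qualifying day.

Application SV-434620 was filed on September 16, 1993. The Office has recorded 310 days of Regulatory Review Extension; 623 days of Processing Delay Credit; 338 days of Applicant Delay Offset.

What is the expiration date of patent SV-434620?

Base term: filing date + 15 years → 16 September 2008.
Regulatory Review Extension: +310 days → 23 July 2009.
Processing Delay Credit: +623 days → 7 April 2011.
Applicant Delay Offset: −338 days → 4 May 2010.

2010-05-04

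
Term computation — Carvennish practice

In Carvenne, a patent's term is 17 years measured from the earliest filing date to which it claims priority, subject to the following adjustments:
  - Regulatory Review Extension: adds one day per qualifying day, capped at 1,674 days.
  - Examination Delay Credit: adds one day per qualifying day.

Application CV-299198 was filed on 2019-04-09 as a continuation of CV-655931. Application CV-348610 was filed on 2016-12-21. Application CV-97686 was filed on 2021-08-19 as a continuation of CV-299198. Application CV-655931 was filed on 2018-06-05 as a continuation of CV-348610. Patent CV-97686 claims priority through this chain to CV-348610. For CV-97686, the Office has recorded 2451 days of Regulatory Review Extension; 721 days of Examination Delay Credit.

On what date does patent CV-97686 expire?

2040-07-12

Earliest priority filing: 21 December 2016.
Base term: 21 December 2016 + 17 years → 21 December 2033.
Regulatory Review Extension: 2451 days claimed exceeds the 1674-day cap, so +1674 days → 22 July 2038.
Examination Delay Credit: +721 days → 12 July 2040.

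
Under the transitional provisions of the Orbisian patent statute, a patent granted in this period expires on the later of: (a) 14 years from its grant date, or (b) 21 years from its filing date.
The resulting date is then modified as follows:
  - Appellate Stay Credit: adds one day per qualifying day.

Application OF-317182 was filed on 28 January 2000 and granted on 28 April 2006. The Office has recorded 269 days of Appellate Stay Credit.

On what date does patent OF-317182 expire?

October 24, 2021

(a) grant + 14 years → 28 April 2020.
(b) filing + 21 years → 28 January 2021.
Later of the two: 28 January 2021.
Appellate Stay Credit: +269 days → 24 October 2021.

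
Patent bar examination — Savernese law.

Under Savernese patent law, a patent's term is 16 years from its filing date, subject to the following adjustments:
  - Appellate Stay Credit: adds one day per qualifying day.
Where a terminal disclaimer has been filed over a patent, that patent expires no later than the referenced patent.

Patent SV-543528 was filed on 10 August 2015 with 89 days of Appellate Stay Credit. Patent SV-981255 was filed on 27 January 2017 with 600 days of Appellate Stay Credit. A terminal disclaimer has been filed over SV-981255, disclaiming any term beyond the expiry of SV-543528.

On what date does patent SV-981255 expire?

Natural term of SV-981255:
  Base: filing + 16 years → 27 January 2033.
  Appellate Stay Credit: +600 days → 19 September 2034.
Expiry of referenced patent SV-543528:
  Base: filing + 16 years → 10 August 2031.
  Appellate Stay Credit: +89 days → 7 November 2031.
Terminal disclaimer: SV-981255 expires on the earlier of 19 September 2034 and 7 November 2031.

2031-11-07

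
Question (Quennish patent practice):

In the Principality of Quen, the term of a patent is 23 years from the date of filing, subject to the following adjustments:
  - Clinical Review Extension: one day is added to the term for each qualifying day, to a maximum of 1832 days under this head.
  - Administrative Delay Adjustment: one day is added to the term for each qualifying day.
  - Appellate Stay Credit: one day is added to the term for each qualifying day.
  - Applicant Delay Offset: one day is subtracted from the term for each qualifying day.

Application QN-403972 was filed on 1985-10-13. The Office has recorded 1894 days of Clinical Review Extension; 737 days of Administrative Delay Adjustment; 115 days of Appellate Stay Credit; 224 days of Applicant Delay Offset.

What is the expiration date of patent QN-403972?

July 9, 2015

Base term: filing date + 23 years → 13 October 2008.
Clinical Review Extension: 1894 days claimed exceeds the 1832-day cap, so +1832 days → 19 October 2013.
Administrative Delay Adjustment: +737 days → 26 October 2015.
Appellate Stay Credit: +115 days → 18 February 2016.
Applicant Delay Offset: −224 days → 9 July 2015.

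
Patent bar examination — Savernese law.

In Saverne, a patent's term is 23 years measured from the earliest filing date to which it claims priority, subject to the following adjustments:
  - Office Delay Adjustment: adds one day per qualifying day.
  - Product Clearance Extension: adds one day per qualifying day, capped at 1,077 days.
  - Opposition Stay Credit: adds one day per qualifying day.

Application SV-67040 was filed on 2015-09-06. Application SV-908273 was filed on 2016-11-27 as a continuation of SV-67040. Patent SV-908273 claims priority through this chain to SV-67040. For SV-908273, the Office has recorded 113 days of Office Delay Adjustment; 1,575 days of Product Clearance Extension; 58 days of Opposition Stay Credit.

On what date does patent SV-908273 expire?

February 5, 2042

Earliest priority filing: 6 September 2015.
Base term: 6 September 2015 + 23 years → 6 September 2038.
Office Delay Adjustment: +113 days → 28 December 2038.
Product Clearance Extension: 1575 days claimed exceeds the 1077-day cap, so +1077 days → 9 December 2041.
Opposition Stay Credit: +58 days → 5 February 2042.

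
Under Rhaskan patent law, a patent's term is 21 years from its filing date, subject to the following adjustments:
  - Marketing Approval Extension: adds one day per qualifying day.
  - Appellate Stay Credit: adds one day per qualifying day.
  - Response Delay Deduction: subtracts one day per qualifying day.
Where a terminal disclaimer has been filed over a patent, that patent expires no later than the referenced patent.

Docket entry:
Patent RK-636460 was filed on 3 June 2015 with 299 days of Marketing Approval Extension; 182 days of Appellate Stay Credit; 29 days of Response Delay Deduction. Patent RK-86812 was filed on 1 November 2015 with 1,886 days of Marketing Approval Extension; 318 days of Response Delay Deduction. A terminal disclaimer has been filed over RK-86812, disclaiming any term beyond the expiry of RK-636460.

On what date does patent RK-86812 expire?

August 29, 2037

Natural term of RK-86812:
  Base: filing + 21 years → 1 November 2036.
  Marketing Approval Extension: +1886 days → 31 December 2041.
  Response Delay Deduction: −318 days → 16 February 2041.
Expiry of referenced patent RK-636460:
  Base: filing + 21 years → 3 June 2036.
  Marketing Approval Extension: +299 days → 29 March 2037.
  Appellate Stay Credit: +182 days → 27 September 2037.
  Response Delay Deduction: −29 days → 29 August 2037.
Terminal disclaimer: RK-86812 expires on the earlier of 16 February 2041 and 29 August 2037.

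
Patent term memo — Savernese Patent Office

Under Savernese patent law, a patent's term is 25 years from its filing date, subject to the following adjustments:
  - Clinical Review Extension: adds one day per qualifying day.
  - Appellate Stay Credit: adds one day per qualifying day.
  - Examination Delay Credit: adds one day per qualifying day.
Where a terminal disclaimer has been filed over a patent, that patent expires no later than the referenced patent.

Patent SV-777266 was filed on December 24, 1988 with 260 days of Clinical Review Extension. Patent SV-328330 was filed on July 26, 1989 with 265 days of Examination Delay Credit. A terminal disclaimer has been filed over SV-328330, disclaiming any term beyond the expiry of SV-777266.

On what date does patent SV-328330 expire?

Natural term of SV-328330:
  Base: filing + 25 years → 26 July 2014.
  Examination Delay Credit: +265 days → 17 April 2015.
Expiry of referenced patent SV-777266:
  Base: filing + 25 years → 24 December 2013.
  Clinical Review Extension: +260 days → 10 September 2014.
Terminal disclaimer: SV-328330 expires on the earlier of 17 April 2015 and 10 September 2014.

2014-09-10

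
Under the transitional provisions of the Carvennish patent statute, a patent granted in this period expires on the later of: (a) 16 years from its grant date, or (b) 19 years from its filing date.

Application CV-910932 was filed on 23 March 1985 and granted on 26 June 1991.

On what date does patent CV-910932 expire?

June 26, 2007

(a) grant + 16 years → 26 June 2007.
(b) filing + 19 years → 23 March 2004.
Later of the two: 26 June 2007.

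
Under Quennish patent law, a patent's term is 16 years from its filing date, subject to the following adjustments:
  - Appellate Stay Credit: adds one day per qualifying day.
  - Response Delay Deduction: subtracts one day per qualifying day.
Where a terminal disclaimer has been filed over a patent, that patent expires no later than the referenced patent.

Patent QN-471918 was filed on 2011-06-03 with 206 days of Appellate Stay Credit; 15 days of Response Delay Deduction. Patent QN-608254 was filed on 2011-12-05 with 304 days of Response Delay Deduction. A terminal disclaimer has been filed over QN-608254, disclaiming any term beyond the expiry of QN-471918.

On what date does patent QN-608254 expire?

2027-02-04

Natural term of QN-608254:
  Base: filing + 16 years → 5 December 2027.
  Response Delay Deduction: −304 days → 4 February 2027.
Expiry of referenced patent QN-471918:
  Base: filing + 16 years → 3 June 2027.
  Appellate Stay Credit: +206 days → 26 December 2027.
  Response Delay Deduction: −15 days → 11 December 2027.
Terminal disclaimer: QN-608254 expires on the earlier of 4 February 2027 and 11 December 2027.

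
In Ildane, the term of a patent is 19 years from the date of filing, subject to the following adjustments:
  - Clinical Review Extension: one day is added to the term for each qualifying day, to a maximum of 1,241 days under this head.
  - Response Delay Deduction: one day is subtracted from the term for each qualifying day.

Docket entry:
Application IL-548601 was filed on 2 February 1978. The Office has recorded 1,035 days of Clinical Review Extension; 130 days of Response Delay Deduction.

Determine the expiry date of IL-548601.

Base term: filing date + 19 years → 2 February 1997.
Clinical Review Extension: 1035 days (within the 1241-day cap) → +1035 days → 4 December 1999.
Response Delay Deduction: −130 days → 27 July 1999.

July 27, 1999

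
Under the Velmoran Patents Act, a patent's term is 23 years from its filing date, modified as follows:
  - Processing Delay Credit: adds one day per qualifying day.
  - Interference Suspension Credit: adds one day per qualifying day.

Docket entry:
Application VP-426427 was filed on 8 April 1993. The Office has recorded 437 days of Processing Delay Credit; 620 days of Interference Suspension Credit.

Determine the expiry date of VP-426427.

2019-03-01

Base term: filing date + 23 years → 8 April 2016.
Processing Delay Credit: +437 days → 19 June 2017.
Interference Suspension Credit: +620 days → 1 March 2019.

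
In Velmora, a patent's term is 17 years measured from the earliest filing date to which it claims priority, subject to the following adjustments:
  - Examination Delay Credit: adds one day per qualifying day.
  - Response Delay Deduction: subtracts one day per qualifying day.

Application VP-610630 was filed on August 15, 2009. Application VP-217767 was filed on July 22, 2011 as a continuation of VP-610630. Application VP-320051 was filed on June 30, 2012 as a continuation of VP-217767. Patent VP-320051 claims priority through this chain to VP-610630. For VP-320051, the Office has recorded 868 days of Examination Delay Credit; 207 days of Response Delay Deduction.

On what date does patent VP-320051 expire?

2028-06-06

Earliest priority filing: 15 August 2009.
Base term: 15 August 2009 + 17 years → 15 August 2026.
Examination Delay Credit: +868 days → 30 December 2028.
Response Delay Deduction: −207 days → 6 June 2028.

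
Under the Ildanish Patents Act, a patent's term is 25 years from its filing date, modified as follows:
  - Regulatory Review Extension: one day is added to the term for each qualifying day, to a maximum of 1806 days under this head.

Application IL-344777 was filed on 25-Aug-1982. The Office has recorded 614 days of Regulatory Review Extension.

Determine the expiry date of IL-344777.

Base term: filing date + 25 years → 25 August 2007.
Regulatory Review Extension: 614 days (within the 1806-day cap) → +614 days → 30 April 2009.

2009-04-30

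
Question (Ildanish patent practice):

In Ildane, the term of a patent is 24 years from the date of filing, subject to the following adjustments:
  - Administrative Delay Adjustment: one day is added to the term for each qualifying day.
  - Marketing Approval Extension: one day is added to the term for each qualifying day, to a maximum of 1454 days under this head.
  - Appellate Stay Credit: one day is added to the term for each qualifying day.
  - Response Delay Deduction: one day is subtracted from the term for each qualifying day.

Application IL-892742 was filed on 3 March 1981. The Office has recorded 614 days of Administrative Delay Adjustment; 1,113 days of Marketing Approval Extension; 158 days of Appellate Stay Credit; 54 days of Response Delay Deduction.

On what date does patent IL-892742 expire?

March 8, 2010

Base term: filing date + 24 years → 3 March 2005.
Administrative Delay Adjustment: +614 days → 7 November 2006.
Marketing Approval Extension: 1113 days (within the 1454-day cap) → +1113 days → 24 November 2009.
Appellate Stay Credit: +158 days → 1 May 2010.
Response Delay Deduction: −54 days → 8 March 2010.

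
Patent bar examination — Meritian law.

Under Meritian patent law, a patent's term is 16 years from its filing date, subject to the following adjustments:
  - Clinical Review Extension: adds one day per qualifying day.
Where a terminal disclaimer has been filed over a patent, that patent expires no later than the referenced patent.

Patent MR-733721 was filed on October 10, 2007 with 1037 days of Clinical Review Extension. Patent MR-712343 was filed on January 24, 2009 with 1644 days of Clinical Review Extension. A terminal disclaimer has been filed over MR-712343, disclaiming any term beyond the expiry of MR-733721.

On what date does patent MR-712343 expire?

Natural term of MR-712343:
  Base: filing + 16 years → 24 January 2025.
  Clinical Review Extension: +1644 days → 26 July 2029.
Expiry of referenced patent MR-733721:
  Base: filing + 16 years → 10 October 2023.
  Clinical Review Extension: +1037 days → 12 August 2026.
Terminal disclaimer: MR-712343 expires on the earlier of 26 July 2029 and 12 August 2026.

August 12, 2026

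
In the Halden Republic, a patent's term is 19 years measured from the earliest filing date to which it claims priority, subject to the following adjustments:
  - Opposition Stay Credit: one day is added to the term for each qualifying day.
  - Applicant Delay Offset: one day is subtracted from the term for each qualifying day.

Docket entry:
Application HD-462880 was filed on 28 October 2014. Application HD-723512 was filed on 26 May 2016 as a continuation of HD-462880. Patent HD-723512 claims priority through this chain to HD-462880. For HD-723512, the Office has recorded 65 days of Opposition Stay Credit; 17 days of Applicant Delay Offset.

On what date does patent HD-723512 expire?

Earliest priority filing: 28 October 2014.
Base term: 28 October 2014 + 19 years → 28 October 2033.
Opposition Stay Credit: +65 days → 1 January 2034.
Applicant Delay Offset: −17 days → 15 December 2033.

2033-12-15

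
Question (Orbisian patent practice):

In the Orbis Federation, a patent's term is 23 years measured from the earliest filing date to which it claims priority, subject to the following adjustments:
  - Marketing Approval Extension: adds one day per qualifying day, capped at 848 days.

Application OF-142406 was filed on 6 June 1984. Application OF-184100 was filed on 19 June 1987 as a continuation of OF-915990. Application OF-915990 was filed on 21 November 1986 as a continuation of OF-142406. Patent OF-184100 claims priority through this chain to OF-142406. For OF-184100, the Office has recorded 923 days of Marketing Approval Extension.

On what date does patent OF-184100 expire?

October 1, 2009

Earliest priority filing: 6 June 1984.
Base term: 6 June 1984 + 23 years → 6 June 2007.
Marketing Approval Extension: 923 days claimed exceeds the 848-day cap, so +848 days → 1 October 2009.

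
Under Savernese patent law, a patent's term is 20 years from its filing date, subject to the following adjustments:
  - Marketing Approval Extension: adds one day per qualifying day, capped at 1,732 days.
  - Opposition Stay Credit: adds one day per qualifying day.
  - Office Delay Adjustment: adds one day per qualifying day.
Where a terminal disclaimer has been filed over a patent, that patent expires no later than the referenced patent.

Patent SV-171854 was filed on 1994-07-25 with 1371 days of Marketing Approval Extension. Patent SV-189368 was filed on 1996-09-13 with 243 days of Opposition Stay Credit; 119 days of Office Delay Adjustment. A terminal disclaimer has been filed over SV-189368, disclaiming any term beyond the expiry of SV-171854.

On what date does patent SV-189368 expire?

Natural term of SV-189368:
  Base: filing + 20 years → 13 September 2016.
  Opposition Stay Credit: +243 days → 14 May 2017.
  Office Delay Adjustment: +119 days → 10 September 2017.
Expiry of referenced patent SV-171854:
  Base: filing + 20 years → 25 July 2014.
  Marketing Approval Extension: 1371 days (within the 1732-day cap) → +1371 days → 26 April 2018.
Terminal disclaimer: SV-189368 expires on the earlier of 10 September 2017 and 26 April 2018.

September 10, 2017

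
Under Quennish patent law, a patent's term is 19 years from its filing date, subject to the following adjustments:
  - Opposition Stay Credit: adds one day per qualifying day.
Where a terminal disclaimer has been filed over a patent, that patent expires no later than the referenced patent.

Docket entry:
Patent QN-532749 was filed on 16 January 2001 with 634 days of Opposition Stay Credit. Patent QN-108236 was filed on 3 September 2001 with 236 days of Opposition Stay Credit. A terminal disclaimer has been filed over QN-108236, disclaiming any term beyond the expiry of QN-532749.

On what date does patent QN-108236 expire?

2021-04-27

Natural term of QN-108236:
  Base: filing + 19 years → 3 September 2020.
  Opposition Stay Credit: +236 days → 27 April 2021.
Expiry of referenced patent QN-532749:
  Base: filing + 19 years → 16 January 2020.
  Opposition Stay Credit: +634 days → 11 October 2021.
Terminal disclaimer: QN-108236 expires on the earlier of 27 April 2021 and 11 October 2021.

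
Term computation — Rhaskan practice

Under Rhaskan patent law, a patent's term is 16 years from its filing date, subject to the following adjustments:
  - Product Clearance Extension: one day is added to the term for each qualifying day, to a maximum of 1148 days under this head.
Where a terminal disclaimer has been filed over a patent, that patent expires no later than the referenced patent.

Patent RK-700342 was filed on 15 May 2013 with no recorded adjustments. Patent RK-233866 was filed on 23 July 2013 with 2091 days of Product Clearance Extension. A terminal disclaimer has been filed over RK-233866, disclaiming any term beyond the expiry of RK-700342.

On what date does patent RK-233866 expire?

Natural term of RK-233866:
  Base: filing + 16 years → 23 July 2029.
  Product Clearance Extension: 2091 days claimed exceeds the 1148-day cap, so +1148 days → 13 September 2032.
Expiry of referenced patent RK-700342:
  Base: filing + 16 years → 15 May 2029.
Terminal disclaimer: RK-233866 expires on the earlier of 13 September 2032 and 15 May 2029.

May 15, 2029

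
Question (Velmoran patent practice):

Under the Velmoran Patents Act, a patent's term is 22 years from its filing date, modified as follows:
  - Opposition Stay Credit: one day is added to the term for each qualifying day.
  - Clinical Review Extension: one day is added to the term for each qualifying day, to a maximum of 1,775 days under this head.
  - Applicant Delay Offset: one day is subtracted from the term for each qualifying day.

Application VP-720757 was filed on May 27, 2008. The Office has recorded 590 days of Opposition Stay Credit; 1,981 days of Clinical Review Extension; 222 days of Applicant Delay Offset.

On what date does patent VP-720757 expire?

Base term: filing date + 22 years → 27 May 2030.
Opposition Stay Credit: +590 days → 7 January 2032.
Clinical Review Extension: 1981 days claimed exceeds the 1775-day cap, so +1775 days → 16 November 2036.
Applicant Delay Offset: −222 days → 8 April 2036.

2036-04-08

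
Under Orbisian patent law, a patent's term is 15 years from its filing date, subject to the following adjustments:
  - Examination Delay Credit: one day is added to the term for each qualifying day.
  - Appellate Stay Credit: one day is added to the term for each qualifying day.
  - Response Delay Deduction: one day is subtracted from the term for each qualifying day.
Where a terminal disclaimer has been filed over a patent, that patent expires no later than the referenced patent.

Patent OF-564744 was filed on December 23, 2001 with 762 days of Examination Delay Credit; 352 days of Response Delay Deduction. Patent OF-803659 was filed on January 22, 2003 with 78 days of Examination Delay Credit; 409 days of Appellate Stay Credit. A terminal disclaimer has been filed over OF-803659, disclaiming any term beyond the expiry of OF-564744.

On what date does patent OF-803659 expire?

Natural term of OF-803659:
  Base: filing + 15 years → 22 January 2018.
  Examination Delay Credit: +78 days → 10 April 2018.
  Appellate Stay Credit: +409 days → 24 May 2019.
Expiry of referenced patent OF-564744:
  Base: filing + 15 years → 23 December 2016.
  Examination Delay Credit: +762 days → 24 January 2019.
  Response Delay Deduction: −352 days → 6 February 2018.
Terminal disclaimer: OF-803659 expires on the earlier of 24 May 2019 and 6 February 2018.

February 6, 2018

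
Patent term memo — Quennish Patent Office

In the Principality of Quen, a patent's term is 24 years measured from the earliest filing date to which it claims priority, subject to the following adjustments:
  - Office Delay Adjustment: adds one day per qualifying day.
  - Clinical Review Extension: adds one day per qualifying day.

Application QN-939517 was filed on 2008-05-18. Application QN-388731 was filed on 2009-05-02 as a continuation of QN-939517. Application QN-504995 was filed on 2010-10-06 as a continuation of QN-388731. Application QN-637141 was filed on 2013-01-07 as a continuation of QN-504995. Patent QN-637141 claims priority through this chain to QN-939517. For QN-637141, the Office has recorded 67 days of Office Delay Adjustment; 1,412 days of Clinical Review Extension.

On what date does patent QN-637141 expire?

June 5, 2036

Earliest priority filing: 18 May 2008.
Base term: 18 May 2008 + 24 years → 18 May 2032.
Office Delay Adjustment: +67 days → 24 July 2032.
Clinical Review Extension: +1412 days → 5 June 2036.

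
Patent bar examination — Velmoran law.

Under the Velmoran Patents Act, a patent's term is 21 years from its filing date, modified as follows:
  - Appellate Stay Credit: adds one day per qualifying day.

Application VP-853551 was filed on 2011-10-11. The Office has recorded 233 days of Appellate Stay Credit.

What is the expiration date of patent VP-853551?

Base term: filing date + 21 years → 11 October 2032.
Appellate Stay Credit: +233 days → 1 June 2033.

2033-06-01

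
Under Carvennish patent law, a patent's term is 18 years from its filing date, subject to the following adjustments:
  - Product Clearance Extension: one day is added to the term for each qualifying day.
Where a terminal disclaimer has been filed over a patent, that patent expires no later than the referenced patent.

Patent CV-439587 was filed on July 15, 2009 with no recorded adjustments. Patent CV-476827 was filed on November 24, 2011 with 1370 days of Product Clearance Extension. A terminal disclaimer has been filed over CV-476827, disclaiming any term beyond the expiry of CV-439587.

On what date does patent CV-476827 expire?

July 15, 2027

Natural term of CV-476827:
  Base: filing + 18 years → 24 November 2029.
  Product Clearance Extension: +1370 days → 25 August 2033.
Expiry of referenced patent CV-439587:
  Base: filing + 18 years → 15 July 2027.
Terminal disclaimer: CV-476827 expires on the earlier of 25 August 2033 and 15 July 2027.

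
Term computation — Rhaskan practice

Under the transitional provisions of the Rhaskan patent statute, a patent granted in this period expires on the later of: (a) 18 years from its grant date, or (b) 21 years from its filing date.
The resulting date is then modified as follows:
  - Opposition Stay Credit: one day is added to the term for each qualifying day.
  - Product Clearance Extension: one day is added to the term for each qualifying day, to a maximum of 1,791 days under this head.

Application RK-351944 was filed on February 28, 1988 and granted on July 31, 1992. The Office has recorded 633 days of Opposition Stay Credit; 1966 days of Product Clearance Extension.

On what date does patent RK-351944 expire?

(a) grant + 18 years → 31 July 2010.
(b) filing + 21 years → 28 February 2009.
Later of the two: 31 July 2010.
Opposition Stay Credit: +633 days → 24 April 2012.
Product Clearance Extension: 1966 days claimed exceeds the 1791-day cap, so +1791 days → 20 March 2017.

2017-03-20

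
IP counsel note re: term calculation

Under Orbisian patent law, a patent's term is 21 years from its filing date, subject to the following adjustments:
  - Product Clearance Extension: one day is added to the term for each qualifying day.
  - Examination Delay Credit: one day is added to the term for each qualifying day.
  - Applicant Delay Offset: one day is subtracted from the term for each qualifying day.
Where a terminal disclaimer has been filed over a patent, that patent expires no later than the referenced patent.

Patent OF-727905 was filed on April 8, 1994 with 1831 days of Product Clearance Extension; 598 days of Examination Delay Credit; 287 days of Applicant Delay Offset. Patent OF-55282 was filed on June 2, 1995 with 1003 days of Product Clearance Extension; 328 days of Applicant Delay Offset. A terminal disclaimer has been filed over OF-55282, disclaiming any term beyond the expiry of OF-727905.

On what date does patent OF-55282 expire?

April 8, 2018

Natural term of OF-55282:
  Base: filing + 21 years → 2 June 2016.
  Product Clearance Extension: +1003 days → 2 March 2019.
  Applicant Delay Offset: −328 days → 8 April 2018.
Expiry of referenced patent OF-727905:
  Base: filing + 21 years → 8 April 2015.
  Product Clearance Extension: +1831 days → 12 April 2020.
  Examination Delay Credit: +598 days → 1 December 2021.
  Applicant Delay Offset: −287 days → 17 February 2021.
Terminal disclaimer: OF-55282 expires on the earlier of 8 April 2018 and 17 February 2021.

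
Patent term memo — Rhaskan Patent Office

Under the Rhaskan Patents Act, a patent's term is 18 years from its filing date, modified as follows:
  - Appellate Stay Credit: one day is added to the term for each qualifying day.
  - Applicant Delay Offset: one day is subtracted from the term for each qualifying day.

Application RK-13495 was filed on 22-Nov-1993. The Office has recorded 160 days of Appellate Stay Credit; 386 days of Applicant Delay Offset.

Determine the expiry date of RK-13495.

April 10, 2011

Base term: filing date + 18 years → 22 November 2011.
Appellate Stay Credit: +160 days → 30 April 2012.
Applicant Delay Offset: −386 days → 10 April 2011.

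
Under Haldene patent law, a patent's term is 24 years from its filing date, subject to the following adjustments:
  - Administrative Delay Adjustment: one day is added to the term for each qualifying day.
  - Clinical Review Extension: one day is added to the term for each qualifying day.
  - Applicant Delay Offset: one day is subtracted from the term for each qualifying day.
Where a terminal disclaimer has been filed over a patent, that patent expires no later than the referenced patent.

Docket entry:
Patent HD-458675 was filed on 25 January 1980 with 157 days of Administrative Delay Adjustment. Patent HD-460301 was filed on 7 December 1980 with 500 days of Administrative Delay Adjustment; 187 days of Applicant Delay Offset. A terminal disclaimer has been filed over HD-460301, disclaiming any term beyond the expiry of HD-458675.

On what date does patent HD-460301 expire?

Natural term of HD-460301:
  Base: filing + 24 years → 7 December 2004.
  Administrative Delay Adjustment: +500 days → 21 April 2006.
  Applicant Delay Offset: −187 days → 16 October 2005.
Expiry of referenced patent HD-458675:
  Base: filing + 24 years → 25 January 2004.
  Administrative Delay Adjustment: +157 days → 30 June 2004.
Terminal disclaimer: HD-460301 expires on the earlier of 16 October 2005 and 30 June 2004.

2004-06-30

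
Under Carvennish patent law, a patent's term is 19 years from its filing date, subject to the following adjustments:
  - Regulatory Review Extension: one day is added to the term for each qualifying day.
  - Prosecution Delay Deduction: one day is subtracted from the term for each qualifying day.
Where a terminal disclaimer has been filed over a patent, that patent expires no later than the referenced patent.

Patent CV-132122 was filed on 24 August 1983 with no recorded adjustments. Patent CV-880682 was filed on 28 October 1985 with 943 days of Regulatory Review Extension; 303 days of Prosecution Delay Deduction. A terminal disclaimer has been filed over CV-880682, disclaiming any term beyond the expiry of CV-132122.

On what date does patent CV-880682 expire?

Natural term of CV-880682:
  Base: filing + 19 years → 28 October 2004.
  Regulatory Review Extension: +943 days → 29 May 2007.
  Prosecution Delay Deduction: −303 days → 30 July 2006.
Expiry of referenced patent CV-132122:
  Base: filing + 19 years → 24 August 2002.
Terminal disclaimer: CV-880682 expires on the earlier of 30 July 2006 and 24 August 2002.

2002-08-24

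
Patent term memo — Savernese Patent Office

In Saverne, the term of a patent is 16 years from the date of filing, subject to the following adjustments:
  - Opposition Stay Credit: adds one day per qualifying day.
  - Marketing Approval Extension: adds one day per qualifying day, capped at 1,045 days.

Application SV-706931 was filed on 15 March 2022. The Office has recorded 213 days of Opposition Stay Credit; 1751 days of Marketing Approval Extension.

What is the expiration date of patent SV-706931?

2041-08-24

Base term: filing date + 16 years → 15 March 2038.
Opposition Stay Credit: +213 days → 14 October 2038.
Marketing Approval Extension: 1751 days claimed exceeds the 1045-day cap, so +1045 days → 24 August 2041.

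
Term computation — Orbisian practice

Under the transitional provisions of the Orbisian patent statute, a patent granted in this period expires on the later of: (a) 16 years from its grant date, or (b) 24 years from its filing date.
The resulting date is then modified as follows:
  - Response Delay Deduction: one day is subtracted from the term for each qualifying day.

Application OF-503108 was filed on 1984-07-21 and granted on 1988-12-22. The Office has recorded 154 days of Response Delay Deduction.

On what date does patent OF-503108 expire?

February 18, 2008

(a) grant + 16 years → 22 December 2004.
(b) filing + 24 years → 21 July 2008.
Later of the two: 21 July 2008.
Response Delay Deduction: −154 days → 18 February 2008.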